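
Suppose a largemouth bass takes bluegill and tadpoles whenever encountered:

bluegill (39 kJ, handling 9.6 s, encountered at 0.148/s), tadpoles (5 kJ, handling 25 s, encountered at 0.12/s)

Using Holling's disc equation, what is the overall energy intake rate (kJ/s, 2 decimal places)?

1.18 kJ/s

R = Σλ_iE_i / (1 + Σλ_ih_i)
Numerator: 0.148×39 + 0.12×5 = 6.372
Denominator: 1 + 0.148×9.6 + 0.12×25 = 5.421
R = 6.372/5.421 = 1.175 kJ/s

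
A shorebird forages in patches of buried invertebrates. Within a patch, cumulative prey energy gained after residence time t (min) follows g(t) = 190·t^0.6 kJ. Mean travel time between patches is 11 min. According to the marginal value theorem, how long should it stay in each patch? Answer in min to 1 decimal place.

By the marginal value theorem, leave when the instantaneous gain rate g'(t) equals the habitat-wide average g(t)/(T + t).
g'(t) = 0.6·190·t^-0.4. Setting 0.6·190·t^-0.4 = 190·t^0.6/(11+t) gives 0.6(11+t) = t, so 0.40·t = 0.6×11.
t* = 0.6×11/0.40 = 16.5 min.

16.5 min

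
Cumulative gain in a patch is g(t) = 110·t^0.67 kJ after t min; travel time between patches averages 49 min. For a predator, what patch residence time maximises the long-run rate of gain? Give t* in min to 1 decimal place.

Maximise g(t)/(T+t): set derivative to zero → g'(t)(T+t) = g(t).
g'(t) = 0.67·110·t^-0.33. Setting 0.67·110·t^-0.33 = 110·t^0.67/(49+t) gives 0.67(49+t) = t, so 0.33·t = 0.67×49.
t* = 0.67×49/0.33 = 99.48 min.

99.5 min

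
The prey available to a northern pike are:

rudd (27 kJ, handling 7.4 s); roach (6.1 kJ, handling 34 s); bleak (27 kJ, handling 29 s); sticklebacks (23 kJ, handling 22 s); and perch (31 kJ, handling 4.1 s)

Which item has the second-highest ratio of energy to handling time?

In descending order of E/h:
perch: 31/4.1 = 7.56 kJ/s
rudd: 27/7.4 = 3.65 kJ/s
sticklebacks: 23/22 = 1.05 kJ/s
bleak: 27/29 = 0.931 kJ/s
roach: 6.1/34 = 0.179 kJ/s

rudd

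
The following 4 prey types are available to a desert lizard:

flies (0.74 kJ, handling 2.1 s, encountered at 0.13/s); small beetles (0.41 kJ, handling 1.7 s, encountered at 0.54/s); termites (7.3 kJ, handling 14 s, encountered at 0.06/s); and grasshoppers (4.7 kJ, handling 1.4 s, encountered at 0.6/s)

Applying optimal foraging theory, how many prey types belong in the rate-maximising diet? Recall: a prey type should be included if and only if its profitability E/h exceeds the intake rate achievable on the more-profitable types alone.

1

E/h in descending order: grasshoppers 3.36, termites 0.521, flies 0.352, small beetles 0.241 kJ/s. The optimal diet is the largest prefix of this list for which every included type satisfies E_i/h_i > R on the types above it.
Rate on top 1: 1.533. termites: 0.521 < 1.533 → exclude; stop.
Optimal diet: grasshoppers — 1 of 4 types.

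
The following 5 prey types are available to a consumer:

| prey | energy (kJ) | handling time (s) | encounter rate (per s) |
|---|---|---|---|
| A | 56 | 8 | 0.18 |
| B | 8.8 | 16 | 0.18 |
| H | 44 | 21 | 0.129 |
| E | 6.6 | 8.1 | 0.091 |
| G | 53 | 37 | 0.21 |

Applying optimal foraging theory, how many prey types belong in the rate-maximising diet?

1

Profitabilities (E/h, kJ/s): A 7, H 2.1, G 1.43, E 0.815, B 0.55. Add prey in this order while the next type's profitability exceeds the intake rate on those already taken.
Rate on top 1: 4.131. H: 2.1 < 4.131 → exclude; stop.
Optimal diet: A — 1 of 5 types.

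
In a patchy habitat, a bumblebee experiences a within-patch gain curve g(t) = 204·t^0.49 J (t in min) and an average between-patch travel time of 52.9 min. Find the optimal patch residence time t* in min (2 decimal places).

50.83 min

Optimal t* satisfies g'(t*) = g(t*)/(T + t*).
g'(t) = 0.49·204·t^-0.51. Setting 0.49·204·t^-0.51 = 204·t^0.49/(52.9+t) gives 0.49(52.9+t) = t, so 0.51·t = 0.49×52.9.
t* = 0.49×52.9/0.51 = 50.83 min.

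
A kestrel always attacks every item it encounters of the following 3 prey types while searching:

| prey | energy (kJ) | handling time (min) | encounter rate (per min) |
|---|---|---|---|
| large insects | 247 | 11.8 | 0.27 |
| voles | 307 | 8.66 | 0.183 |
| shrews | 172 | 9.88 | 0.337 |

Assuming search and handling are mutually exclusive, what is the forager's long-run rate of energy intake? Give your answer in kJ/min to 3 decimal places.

R = (0.27×247 + 0.183×307 + 0.337×172) / (1 + 0.27×11.8 + 0.183×8.66 + 0.337×9.88) = 180.8/9.1 = 19.87 kJ/min.

19.871 kJ/min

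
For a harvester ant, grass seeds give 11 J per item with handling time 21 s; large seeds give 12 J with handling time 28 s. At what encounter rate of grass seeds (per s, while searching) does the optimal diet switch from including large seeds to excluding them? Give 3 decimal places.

The zero-one rule: include large seeds iff E₂/h₂ > λE₁/(1+λh₁). Equality gives the switch point.
λE₁h₂ = E₂ + λE₂h₁ ⇒ λ = E₂/(E₁h₂ − E₂h₁) = 12/(308 − 252) = 0.2143 per s.

0.214 per s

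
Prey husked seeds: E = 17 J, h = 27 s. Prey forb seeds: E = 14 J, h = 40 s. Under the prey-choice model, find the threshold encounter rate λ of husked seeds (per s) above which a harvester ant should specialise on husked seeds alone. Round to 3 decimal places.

At the threshold, the rate on husked seeds alone equals the profitability of forb seeds: λ·17/(1 + λ·27) = 14/40 = 0.35.
Rearranging, λ(17 − 0.35×27) = 0.35, so λ = 0.35/7.55 = 0.04636 per s.

0.046 per s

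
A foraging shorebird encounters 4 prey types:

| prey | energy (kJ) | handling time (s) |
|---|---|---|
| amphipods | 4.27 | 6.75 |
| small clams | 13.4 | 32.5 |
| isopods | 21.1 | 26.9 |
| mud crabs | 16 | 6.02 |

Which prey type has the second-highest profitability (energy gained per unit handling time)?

isopods

In descending order of E/h:
mud crabs: 16/6.02 = 2.66 kJ/s
isopods: 21.1/26.9 = 0.784 kJ/s
amphipods: 4.27/6.75 = 0.633 kJ/s
small clams: 13.4/32.5 = 0.412 kJ/s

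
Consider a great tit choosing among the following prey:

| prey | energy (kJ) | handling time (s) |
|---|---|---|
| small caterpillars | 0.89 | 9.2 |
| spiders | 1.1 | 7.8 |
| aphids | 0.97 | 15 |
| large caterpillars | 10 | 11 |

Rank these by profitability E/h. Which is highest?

large caterpillars

In descending order of E/h:
large caterpillars: 10/11 = 0.909 kJ/s
spiders: 1.1/7.8 = 0.141 kJ/s
small caterpillars: 0.89/9.2 = 0.0967 kJ/s
aphids: 0.97/15 = 0.0647 kJ/s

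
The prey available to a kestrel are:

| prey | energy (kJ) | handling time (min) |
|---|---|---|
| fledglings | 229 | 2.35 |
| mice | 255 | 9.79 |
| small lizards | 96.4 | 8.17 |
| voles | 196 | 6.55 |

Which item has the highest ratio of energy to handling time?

Profitability E/h (kJ/min): fledglings = 229/2.35 = 97.4, mice = 255/9.79 = 26, small lizards = 96.4/8.17 = 11.8, voles = 196/6.55 = 29.9.
Ranked: fledglings > voles > mice > small lizards.

fledglings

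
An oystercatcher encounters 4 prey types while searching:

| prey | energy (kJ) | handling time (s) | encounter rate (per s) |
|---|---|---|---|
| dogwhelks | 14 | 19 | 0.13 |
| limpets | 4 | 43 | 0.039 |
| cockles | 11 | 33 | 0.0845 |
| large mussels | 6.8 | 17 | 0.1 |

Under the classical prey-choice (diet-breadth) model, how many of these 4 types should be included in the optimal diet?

E/h in descending order: dogwhelks 0.737, large mussels 0.4, cockles 0.333, limpets 0.093 kJ/s. The optimal diet is the largest prefix of this list for which every included type satisfies E_i/h_i > R on the types above it.
Rate on top 1: 0.5245. large mussels: 0.4 < 0.5245 → exclude; stop.
Optimal diet: dogwhelks — 1 of 4 types.

1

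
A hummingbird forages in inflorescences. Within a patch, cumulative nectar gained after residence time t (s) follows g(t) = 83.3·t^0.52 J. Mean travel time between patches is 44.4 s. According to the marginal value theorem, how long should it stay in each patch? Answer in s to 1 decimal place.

Maximise g(t)/(T+t): set derivative to zero → g'(t)(T+t) = g(t).
g'(t) = 0.52·83.3·t^-0.48. Setting 0.52·83.3·t^-0.48 = 83.3·t^0.52/(44.4+t) gives 0.52(44.4+t) = t, so 0.48·t = 0.52×44.4.
t* = 0.52×44.4/0.48 = 48.1 s.

48.1 s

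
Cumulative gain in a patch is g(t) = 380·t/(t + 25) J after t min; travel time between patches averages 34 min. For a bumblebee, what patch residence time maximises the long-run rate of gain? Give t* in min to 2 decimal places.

By the marginal value theorem, leave when the instantaneous gain rate g'(t) equals the habitat-wide average g(t)/(T + t).
g'(t) = 380·25/(t + 25)². Setting 380·25/(t+25)² = 380t/[(t+25)(34+t)] gives 25(34+t) = t(t+25), so t² = 25×34 = 850.
t* = √850 = 29.15 min.

29.15 min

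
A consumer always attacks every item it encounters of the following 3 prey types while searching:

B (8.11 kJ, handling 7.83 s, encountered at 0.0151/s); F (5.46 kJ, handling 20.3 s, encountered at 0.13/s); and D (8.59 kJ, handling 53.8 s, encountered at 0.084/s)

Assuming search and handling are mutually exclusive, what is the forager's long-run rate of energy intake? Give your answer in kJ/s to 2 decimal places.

0.19 kJ/s

R = (0.0151×8.11 + 0.13×5.46 + 0.084×8.59) / (1 + 0.0151×7.83 + 0.13×20.3 + 0.084×53.8) = 1.554/8.276 = 0.1877 kJ/s.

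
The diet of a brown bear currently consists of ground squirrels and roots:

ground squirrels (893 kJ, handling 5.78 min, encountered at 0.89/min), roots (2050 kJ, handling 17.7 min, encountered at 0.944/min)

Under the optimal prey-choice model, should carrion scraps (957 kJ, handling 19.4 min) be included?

No

Current rate: (0.89×893 + 0.944×2050)/(1 + 0.89×5.78 + 0.944×17.7) = 119.5 kJ/min.
Profitability of carrion scraps: 957/19.4 = 49.33 kJ/min.
49.33 < 119.5, so adding carrion scraps would lower the average — exclude it.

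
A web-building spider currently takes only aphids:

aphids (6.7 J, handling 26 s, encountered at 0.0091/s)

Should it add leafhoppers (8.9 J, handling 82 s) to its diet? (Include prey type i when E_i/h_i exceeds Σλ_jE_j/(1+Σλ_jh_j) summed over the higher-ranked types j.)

Yes

Intake rate on the current diet: R = (0.0091×6.7) / (1 + 0.0091×26) = 0.06097/1.237 = 0.0493 J/s.
Profitability of leafhoppers: 8.9/82 = 0.1085 J/s.
0.1085 > 0.0493, so adding leafhoppers raises the average — include it.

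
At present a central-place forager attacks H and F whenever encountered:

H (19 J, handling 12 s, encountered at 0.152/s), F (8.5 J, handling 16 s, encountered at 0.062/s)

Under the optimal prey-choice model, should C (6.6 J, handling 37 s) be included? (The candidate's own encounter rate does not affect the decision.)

No

Current rate: (0.152×19 + 0.062×8.5)/(1 + 0.152×12 + 0.062×16) = 0.8949 J/s.
C: E/h = 6.6/37 = 0.1784 J/s.
0.1784 < 0.8949, so adding C would lower the average — exclude it.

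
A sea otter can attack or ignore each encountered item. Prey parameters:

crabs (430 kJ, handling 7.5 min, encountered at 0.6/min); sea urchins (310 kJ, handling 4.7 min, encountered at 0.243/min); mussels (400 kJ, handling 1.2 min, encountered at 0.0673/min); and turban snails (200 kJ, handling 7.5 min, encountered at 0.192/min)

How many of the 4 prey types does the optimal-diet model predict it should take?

E/h in descending order: mussels 333, sea urchins 66, crabs 57.3, turban snails 26.7 kJ/min. The optimal diet is the largest prefix of this list for which every included type satisfies E_i/h_i > R on the types above it.
Rate on top 1: 24.91. sea urchins: 66 > 24.91 → include.
Rate on top 2: 46. crabs: 57.3 > 46 → include.
Rate on top 3: 53.59. turban snails: 26.7 < 53.59 → exclude; stop.
Optimal diet: mussels, sea urchins, crabs — 3 of 4 types.

3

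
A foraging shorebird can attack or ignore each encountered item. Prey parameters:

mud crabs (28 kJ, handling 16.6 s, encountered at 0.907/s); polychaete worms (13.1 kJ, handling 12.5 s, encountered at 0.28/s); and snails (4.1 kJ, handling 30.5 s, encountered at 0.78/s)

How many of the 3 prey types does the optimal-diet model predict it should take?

Rank by E/h (kJ/s): mud crabs 1.69, polychaete worms 1.05, snails 0.134. Include each in turn until the next type's E/h falls below the running intake rate.
Rate on top 1: 1.582. polychaete worms: 1.05 < 1.582 → exclude; stop.
Optimal diet: mud crabs — 1 of 3 types.

1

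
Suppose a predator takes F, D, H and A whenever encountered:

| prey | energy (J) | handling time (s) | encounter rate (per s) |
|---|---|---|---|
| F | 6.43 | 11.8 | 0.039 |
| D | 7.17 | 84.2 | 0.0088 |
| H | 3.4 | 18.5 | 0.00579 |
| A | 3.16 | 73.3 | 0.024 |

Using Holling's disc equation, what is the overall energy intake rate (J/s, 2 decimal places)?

R = Σλ_iE_i / (1 + Σλ_ih_i)
Numerator: 0.039×6.43 + 0.0088×7.17 + 0.00579×3.4 + 0.024×3.16 = 0.4094
Denominator: 1 + 0.039×11.8 + 0.0088×84.2 + 0.00579×18.5 + 0.024×73.3 = 4.067
R = 0.4094/4.067 = 0.1007 J/s

0.10 J/s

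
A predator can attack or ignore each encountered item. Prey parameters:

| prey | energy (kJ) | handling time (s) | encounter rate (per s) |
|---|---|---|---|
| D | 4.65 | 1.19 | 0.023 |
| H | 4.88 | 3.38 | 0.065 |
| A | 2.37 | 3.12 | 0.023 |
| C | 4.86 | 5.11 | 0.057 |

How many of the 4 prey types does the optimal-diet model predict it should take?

4

E/h in descending order: D 3.91, H 1.44, C 0.951, A 0.76 kJ/s. The optimal diet is the largest prefix of this list for which every included type satisfies E_i/h_i > R on the types above it.
Rate on top 1: 0.1041. H: 1.44 > 0.1041 → include.
Rate on top 2: 0.3401. C: 0.951 > 0.3401 → include.
Rate on top 3: 0.4558. A: 0.76 > 0.4558 → include.
Optimal diet: D, H, C, A — 4 of 4 types.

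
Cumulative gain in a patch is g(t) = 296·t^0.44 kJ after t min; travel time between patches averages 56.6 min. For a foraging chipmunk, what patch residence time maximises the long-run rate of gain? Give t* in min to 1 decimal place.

44.5 min

By the marginal value theorem, leave when the instantaneous gain rate g'(t) equals the habitat-wide average g(t)/(T + t).
g'(t) = 0.44·296·t^-0.56. Setting 0.44·296·t^-0.56 = 296·t^0.44/(56.6+t) gives 0.44(56.6+t) = t, so 0.56·t = 0.44×56.6.
t* = 0.44×56.6/0.56 = 44.47 min.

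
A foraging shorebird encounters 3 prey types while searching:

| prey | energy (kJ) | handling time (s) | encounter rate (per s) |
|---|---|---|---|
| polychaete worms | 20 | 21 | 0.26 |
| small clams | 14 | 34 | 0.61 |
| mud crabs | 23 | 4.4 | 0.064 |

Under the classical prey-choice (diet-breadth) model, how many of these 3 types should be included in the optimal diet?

E/h in descending order: mud crabs 5.23, polychaete worms 0.952, small clams 0.412 kJ/s. The optimal diet is the largest prefix of this list for which every included type satisfies E_i/h_i > R on the types above it.
Rate on top 1: 1.149. polychaete worms: 0.952 < 1.149 → exclude; stop.
Optimal diet: mud crabs — 1 of 3 types.

1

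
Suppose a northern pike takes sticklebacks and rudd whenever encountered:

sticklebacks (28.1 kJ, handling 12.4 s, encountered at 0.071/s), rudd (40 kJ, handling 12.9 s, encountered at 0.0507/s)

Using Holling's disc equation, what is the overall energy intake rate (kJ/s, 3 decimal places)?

1.587 kJ/s

Energy encountered per unit search time: 0.071×28.1 + 0.0507×40 = 4.023 kJ/s.
Handling time per unit search time: 0.071×12.4 + 0.0507×12.9 = 1.534.
Rate = 4.023/(1 + 1.534) = 1.587 kJ/s.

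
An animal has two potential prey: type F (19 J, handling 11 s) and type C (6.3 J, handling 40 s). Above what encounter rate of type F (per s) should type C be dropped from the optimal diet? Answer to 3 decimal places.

Drop type C once their profitability E₂/h₂ falls below the rate achievable on type F alone: E₂/h₂ = λE₁/(1 + λh₁).
Solve for λ: λE₁h₂ = E₂(1 + λh₁) → λ(E₁h₂ − E₂h₁) = E₂ → λ = E₂/(E₁h₂ − E₂h₁).
λ = 6.3/(19×40 − 6.3×11) = 6.3/690.7 = 0.009121 per s.

0.009 per s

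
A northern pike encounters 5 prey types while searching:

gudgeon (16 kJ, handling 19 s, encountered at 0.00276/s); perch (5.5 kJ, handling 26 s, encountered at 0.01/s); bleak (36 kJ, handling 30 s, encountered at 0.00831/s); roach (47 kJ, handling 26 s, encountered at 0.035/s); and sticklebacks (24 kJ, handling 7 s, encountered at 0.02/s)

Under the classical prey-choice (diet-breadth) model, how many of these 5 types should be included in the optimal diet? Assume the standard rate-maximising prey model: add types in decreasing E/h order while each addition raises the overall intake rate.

3

Rank by E/h (kJ/s): sticklebacks 3.43, roach 1.81, bleak 1.2, gudgeon 0.842, perch 0.212. Include each in turn until the next type's E/h falls below the running intake rate.
Rate on top 1: 0.4211. roach: 1.81 > 0.4211 → include.
Rate on top 2: 1.037. bleak: 1.2 > 1.037 → include.
Rate on top 3: 1.054. gudgeon: 0.842 < 1.054 → exclude; stop.
Optimal diet: sticklebacks, roach, bleak — 3 of 5 types.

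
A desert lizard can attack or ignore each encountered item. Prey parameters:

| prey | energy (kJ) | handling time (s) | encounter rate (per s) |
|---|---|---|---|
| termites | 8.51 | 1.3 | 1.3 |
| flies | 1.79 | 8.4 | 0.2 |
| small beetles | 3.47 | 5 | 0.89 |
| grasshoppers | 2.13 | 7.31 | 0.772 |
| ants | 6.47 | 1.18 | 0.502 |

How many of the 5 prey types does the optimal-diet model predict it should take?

Profitabilities (E/h, kJ/s): termites 6.55, ants 5.48, small beetles 0.694, grasshoppers 0.291, flies 0.213. Add prey in this order while the next type's profitability exceeds the intake rate on those already taken.
Rate on top 1: 4.113. ants: 5.48 > 4.113 → include.
Rate on top 2: 4.36. small beetles: 0.694 < 4.36 → exclude; stop.
Optimal diet: termites, ants — 2 of 5 types.

2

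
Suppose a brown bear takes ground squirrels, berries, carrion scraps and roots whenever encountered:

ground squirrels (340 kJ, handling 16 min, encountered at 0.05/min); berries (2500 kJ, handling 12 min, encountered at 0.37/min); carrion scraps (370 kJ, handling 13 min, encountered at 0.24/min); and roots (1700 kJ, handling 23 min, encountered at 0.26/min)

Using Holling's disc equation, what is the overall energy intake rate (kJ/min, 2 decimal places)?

96.01 kJ/min

Energy encountered per unit search time: 0.05×340 + 0.37×2500 + 0.24×370 + 0.26×1700 = 1473 kJ/min.
Handling time per unit search time: 0.05×16 + 0.37×12 + 0.24×13 + 0.26×23 = 14.34.
Rate = 1473/(1 + 14.34) = 96.01 kJ/min.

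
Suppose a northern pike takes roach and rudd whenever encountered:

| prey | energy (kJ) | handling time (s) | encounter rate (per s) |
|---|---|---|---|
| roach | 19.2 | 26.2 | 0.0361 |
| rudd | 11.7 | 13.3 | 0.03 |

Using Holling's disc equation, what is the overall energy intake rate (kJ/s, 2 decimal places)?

R = (0.0361×19.2 + 0.03×11.7) / (1 + 0.0361×26.2 + 0.03×13.3) = 1.044/2.345 = 0.4453 kJ/s.

0.45 kJ/s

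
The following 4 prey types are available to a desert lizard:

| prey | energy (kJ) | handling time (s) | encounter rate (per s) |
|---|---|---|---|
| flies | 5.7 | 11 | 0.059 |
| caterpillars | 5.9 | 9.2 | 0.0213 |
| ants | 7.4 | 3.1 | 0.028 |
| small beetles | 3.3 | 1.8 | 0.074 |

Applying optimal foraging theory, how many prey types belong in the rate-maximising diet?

4

E/h in descending order: ants 2.39, small beetles 1.83, caterpillars 0.641, flies 0.518 kJ/s. The optimal diet is the largest prefix of this list for which every included type satisfies E_i/h_i > R on the types above it.
Rate on top 1: 0.1907. small beetles: 1.83 > 0.1907 → include.
Rate on top 2: 0.37. caterpillars: 0.641 > 0.37 → include.
Rate on top 3: 0.4075. flies: 0.518 > 0.4075 → include.
Optimal diet: ants, small beetles, caterpillars, flies — 4 of 4 types.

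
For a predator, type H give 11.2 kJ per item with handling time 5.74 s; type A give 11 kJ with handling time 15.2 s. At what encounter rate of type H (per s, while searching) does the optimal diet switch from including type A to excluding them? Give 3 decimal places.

At the threshold, the rate on type H alone equals the profitability of type A: λ·11.2/(1 + λ·5.74) = 11/15.2 = 0.7237.
Rearranging, λ(11.2 − 0.7237×5.74) = 0.7237, so λ = 0.7237/7.046 = 0.1027 per s.

0.103 per s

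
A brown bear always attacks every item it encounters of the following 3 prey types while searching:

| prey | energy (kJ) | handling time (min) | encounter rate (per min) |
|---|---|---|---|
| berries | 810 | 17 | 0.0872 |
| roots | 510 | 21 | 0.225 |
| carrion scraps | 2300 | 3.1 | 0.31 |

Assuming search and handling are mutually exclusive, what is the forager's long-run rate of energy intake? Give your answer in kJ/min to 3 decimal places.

R = Σλ_iE_i / (1 + Σλ_ih_i)
Numerator: 0.0872×810 + 0.225×510 + 0.31×2300 = 898.4
Denominator: 1 + 0.0872×17 + 0.225×21 + 0.31×3.1 = 8.168
R = 898.4/8.168 = 110 kJ/min

109.983 kJ/min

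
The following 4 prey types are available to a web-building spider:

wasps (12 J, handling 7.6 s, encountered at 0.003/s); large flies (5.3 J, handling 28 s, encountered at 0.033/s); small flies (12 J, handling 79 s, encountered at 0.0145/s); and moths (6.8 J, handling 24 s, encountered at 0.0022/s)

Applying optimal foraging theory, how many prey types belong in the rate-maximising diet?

4

E/h in descending order: wasps 1.58, moths 0.283, large flies 0.189, small flies 0.152 J/s. The optimal diet is the largest prefix of this list for which every included type satisfies E_i/h_i > R on the types above it.
Rate on top 1: 0.0352. moths: 0.283 > 0.0352 → include.
Rate on top 2: 0.04738. large flies: 0.189 > 0.04738 → include.
Rate on top 3: 0.113. small flies: 0.152 > 0.113 → include.
Optimal diet: wasps, moths, large flies, small flies — 4 of 4 types.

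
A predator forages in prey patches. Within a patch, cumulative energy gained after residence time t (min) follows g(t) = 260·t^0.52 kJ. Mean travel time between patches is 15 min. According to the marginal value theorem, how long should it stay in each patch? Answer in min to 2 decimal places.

By the marginal value theorem, leave when the instantaneous gain rate g'(t) equals the habitat-wide average g(t)/(T + t).
g'(t) = 0.52·260·t^-0.48. Setting 0.52·260·t^-0.48 = 260·t^0.52/(15+t) gives 0.52(15+t) = t, so 0.48·t = 0.52×15.
t* = 0.52×15/0.48 = 16.25 min.

16.25 min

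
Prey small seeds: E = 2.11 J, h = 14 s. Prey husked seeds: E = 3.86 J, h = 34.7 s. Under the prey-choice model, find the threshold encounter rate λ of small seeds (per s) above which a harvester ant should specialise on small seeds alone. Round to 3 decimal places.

0.201 per s

The zero-one rule: include husked seeds iff E₂/h₂ > λE₁/(1+λh₁). Equality gives the switch point.
λE₁h₂ = E₂ + λE₂h₁ ⇒ λ = E₂/(E₁h₂ − E₂h₁) = 3.86/(73.22 − 54.04) = 0.2013 per s.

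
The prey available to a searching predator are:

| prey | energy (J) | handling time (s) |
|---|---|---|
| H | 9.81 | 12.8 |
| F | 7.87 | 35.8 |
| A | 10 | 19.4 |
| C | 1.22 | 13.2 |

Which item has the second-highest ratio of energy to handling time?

A

In descending order of E/h:
H: 9.81/12.8 = 0.766 J/s
A: 10/19.4 = 0.515 J/s
F: 7.87/35.8 = 0.22 J/s
C: 1.22/13.2 = 0.0924 J/s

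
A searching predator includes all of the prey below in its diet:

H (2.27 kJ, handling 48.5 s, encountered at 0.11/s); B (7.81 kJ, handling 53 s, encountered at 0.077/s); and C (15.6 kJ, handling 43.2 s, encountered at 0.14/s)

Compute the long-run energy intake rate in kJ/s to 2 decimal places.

Energy encountered per unit search time: 0.11×2.27 + 0.077×7.81 + 0.14×15.6 = 3.035 kJ/s.
Handling time per unit search time: 0.11×48.5 + 0.077×53 + 0.14×43.2 = 15.46.
Rate = 3.035/(1 + 15.46) = 0.1843 kJ/s.

0.18 kJ/s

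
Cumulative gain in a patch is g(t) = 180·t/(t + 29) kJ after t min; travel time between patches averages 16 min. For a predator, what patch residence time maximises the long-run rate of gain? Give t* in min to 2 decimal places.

Optimal t* satisfies g'(t*) = g(t*)/(T + t*).
g'(t) = 180·29/(t + 29)². Setting 180·29/(t+29)² = 180t/[(t+29)(16+t)] gives 29(16+t) = t(t+29), so t² = 29×16 = 464.
t* = √464 = 21.54 min.

21.54 min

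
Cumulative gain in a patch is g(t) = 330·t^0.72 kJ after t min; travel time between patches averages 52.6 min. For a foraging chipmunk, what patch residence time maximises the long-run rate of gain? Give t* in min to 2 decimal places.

Maximise g(t)/(T+t): set derivative to zero → g'(t)(T+t) = g(t).
g'(t) = 0.72·330·t^-0.28. Setting 0.72·330·t^-0.28 = 330·t^0.72/(52.6+t) gives 0.72(52.6+t) = t, so 0.28·t = 0.72×52.6.
t* = 0.72×52.6/0.28 = 135.3 min.

135.26 min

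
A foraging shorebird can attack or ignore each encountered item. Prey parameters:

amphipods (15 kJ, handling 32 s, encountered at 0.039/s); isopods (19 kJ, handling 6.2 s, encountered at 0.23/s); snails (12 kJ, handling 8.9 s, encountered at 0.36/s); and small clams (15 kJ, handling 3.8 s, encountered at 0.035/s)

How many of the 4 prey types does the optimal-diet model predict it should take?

2

E/h in descending order: small clams 3.95, isopods 3.06, snails 1.35, amphipods 0.469 kJ/s. The optimal diet is the largest prefix of this list for which every included type satisfies E_i/h_i > R on the types above it.
Rate on top 1: 0.4634. isopods: 3.06 > 0.4634 → include.
Rate on top 2: 1.913. snails: 1.35 < 1.913 → exclude; stop.
Optimal diet: small clams, isopods — 2 of 4 types.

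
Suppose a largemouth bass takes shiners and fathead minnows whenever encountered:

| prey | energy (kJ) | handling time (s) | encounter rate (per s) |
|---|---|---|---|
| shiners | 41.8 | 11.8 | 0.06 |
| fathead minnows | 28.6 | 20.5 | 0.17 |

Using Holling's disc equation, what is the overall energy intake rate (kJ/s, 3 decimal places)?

1.419 kJ/s

R = Σλ_iE_i / (1 + Σλ_ih_i)
Numerator: 0.06×41.8 + 0.17×28.6 = 7.37
Denominator: 1 + 0.06×11.8 + 0.17×20.5 = 5.193
R = 7.37/5.193 = 1.419 kJ/s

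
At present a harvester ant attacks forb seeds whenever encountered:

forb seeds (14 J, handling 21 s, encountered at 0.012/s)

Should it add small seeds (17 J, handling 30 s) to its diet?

Yes

On forb seeds alone, R = ΣλE/(1+Σλh) = 0.168/1.252 = 0.1342 J/s.
Profitability of small seeds: 17/30 = 0.5667 J/s.
0.5667 > 0.1342, so adding small seeds raises the average — include it.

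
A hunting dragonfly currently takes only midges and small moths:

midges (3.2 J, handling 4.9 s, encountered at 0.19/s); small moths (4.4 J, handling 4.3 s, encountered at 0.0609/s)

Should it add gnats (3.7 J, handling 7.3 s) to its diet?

Yes

Current rate: (0.19×3.2 + 0.0609×4.4)/(1 + 0.19×4.9 + 0.0609×4.3) = 0.3995 J/s.
Profitability of gnats: 3.7/7.3 = 0.5068 J/s.
Since 0.5068 > R, including gnats increases the long-run rate.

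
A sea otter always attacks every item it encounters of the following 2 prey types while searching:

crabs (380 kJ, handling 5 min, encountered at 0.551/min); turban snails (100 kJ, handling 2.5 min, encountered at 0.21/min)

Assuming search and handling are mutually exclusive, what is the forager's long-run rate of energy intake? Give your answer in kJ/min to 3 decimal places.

53.827 kJ/min

R = (0.551×380 + 0.21×100) / (1 + 0.551×5 + 0.21×2.5) = 230.4/4.28 = 53.83 kJ/min.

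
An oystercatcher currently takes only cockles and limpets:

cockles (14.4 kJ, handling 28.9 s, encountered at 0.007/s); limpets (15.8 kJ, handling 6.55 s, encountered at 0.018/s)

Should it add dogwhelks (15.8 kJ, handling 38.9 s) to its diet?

On cockles and limpets alone, R = ΣλE/(1+Σλh) = 0.3852/1.32 = 0.2918 kJ/s.
Profitability of dogwhelks: 15.8/38.9 = 0.4062 kJ/s.
Since 0.4062 > R, including dogwhelks increases the long-run rate.

Yes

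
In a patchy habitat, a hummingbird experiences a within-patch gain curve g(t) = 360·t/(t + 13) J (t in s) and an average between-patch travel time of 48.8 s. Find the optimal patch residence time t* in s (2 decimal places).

25.19 s

Maximise g(t)/(T+t): set derivative to zero → g'(t)(T+t) = g(t).
g'(t) = 360·13/(t + 13)². Setting 360·13/(t+13)² = 360t/[(t+13)(48.8+t)] gives 13(48.8+t) = t(t+13), so t² = 13×48.8 = 634.4.
t* = √634.4 = 25.19 s.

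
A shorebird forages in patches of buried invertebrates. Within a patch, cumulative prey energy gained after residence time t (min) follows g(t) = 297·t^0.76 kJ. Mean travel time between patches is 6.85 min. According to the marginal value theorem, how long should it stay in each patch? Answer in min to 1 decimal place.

21.7 min

By the marginal value theorem, leave when the instantaneous gain rate g'(t) equals the habitat-wide average g(t)/(T + t).
g'(t) = 0.76·297·t^-0.24. Setting 0.76·297·t^-0.24 = 297·t^0.76/(6.85+t) gives 0.76(6.85+t) = t, so 0.24·t = 0.76×6.85.
t* = 0.76×6.85/0.24 = 21.69 min.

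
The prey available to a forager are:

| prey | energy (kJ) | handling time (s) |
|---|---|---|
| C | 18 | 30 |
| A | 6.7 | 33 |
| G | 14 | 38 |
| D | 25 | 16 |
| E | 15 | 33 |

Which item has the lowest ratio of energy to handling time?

A

Profitability E/h (kJ/s): C = 18/30 = 0.6, A = 6.7/33 = 0.203, G = 14/38 = 0.368, D = 25/16 = 1.56, E = 15/33 = 0.455.
Ranked: D > C > E > G > A.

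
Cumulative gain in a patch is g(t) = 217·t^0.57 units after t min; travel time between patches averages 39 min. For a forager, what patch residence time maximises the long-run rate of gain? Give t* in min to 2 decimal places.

51.70 min

By the marginal value theorem, leave when the instantaneous gain rate g'(t) equals the habitat-wide average g(t)/(T + t).
g'(t) = 0.57·217·t^-0.43. Setting 0.57·217·t^-0.43 = 217·t^0.57/(39+t) gives 0.57(39+t) = t, so 0.43·t = 0.57×39.
t* = 0.57×39/0.43 = 51.7 min.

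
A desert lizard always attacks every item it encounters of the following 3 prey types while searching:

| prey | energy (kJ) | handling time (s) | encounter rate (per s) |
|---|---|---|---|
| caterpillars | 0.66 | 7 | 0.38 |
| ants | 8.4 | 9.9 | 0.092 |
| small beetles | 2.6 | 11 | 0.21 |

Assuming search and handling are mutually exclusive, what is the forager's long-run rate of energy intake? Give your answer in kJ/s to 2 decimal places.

0.23 kJ/s

R = Σλ_iE_i / (1 + Σλ_ih_i)
Numerator: 0.38×0.66 + 0.092×8.4 + 0.21×2.6 = 1.57
Denominator: 1 + 0.38×7 + 0.092×9.9 + 0.21×11 = 6.881
R = 1.57/6.881 = 0.2281 kJ/s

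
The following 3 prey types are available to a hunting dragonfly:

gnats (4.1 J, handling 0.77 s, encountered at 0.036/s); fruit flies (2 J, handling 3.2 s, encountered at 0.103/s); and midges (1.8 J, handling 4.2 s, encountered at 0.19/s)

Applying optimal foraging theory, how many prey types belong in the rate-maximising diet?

3

Rank by E/h (J/s): gnats 5.32, fruit flies 0.625, midges 0.429. Include each in turn until the next type's E/h falls below the running intake rate.
Rate on top 1: 0.1436. fruit flies: 0.625 > 0.1436 → include.
Rate on top 2: 0.2605. midges: 0.429 > 0.2605 → include.
Optimal diet: gnats, fruit flies, midges — 3 of 3 types.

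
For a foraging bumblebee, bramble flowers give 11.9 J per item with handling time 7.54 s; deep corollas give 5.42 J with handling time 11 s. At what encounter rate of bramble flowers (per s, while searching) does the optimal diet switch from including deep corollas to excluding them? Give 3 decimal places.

0.060 per s

The zero-one rule: include deep corollas iff E₂/h₂ > λE₁/(1+λh₁). Equality gives the switch point.
λE₁h₂ = E₂ + λE₂h₁ ⇒ λ = E₂/(E₁h₂ − E₂h₁) = 5.42/(130.9 − 40.87) = 0.0602 per s.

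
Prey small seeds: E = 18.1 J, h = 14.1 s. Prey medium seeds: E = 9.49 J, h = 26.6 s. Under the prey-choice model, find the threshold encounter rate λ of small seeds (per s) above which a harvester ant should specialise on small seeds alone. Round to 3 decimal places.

The zero-one rule: include medium seeds iff E₂/h₂ > λE₁/(1+λh₁). Equality gives the switch point.
λE₁h₂ = E₂ + λE₂h₁ ⇒ λ = E₂/(E₁h₂ − E₂h₁) = 9.49/(481.5 − 133.8) = 0.0273 per s.

0.027 per s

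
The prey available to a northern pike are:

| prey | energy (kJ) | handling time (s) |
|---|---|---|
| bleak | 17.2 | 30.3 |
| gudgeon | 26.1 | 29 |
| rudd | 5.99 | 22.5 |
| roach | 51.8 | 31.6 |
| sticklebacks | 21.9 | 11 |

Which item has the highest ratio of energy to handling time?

sticklebacks

In descending order of E/h:
sticklebacks: 21.9/11 = 1.99 kJ/s
roach: 51.8/31.6 = 1.64 kJ/s
gudgeon: 26.1/29 = 0.9 kJ/s
bleak: 17.2/30.3 = 0.568 kJ/s
rudd: 5.99/22.5 = 0.266 kJ/s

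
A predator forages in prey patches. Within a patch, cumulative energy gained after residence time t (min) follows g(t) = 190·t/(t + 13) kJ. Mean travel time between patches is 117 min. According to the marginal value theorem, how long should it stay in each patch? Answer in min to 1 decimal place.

39.0 min

Maximise g(t)/(T+t): set derivative to zero → g'(t)(T+t) = g(t).
g'(t) = 190·13/(t + 13)². Setting 190·13/(t+13)² = 190t/[(t+13)(117+t)] gives 13(117+t) = t(t+13), so t² = 13×117 = 1521.
t* = √1521 = 39 min.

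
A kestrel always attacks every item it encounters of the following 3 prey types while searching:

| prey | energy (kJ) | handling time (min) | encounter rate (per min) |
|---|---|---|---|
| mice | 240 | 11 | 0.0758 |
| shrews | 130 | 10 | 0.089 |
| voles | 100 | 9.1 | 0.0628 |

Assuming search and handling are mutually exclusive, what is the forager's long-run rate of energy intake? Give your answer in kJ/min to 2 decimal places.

R = (0.0758×240 + 0.089×130 + 0.0628×100) / (1 + 0.0758×11 + 0.089×10 + 0.0628×9.1) = 36.04/3.295 = 10.94 kJ/min.

10.94 kJ/min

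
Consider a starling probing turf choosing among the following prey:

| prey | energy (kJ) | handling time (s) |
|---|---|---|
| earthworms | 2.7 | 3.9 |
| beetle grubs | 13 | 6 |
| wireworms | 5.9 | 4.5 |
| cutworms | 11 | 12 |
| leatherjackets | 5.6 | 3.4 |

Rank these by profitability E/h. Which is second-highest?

leatherjackets

In descending order of E/h:
beetle grubs: 13/6 = 2.17 kJ/s
leatherjackets: 5.6/3.4 = 1.65 kJ/s
wireworms: 5.9/4.5 = 1.31 kJ/s
cutworms: 11/12 = 0.917 kJ/s
earthworms: 2.7/3.9 = 0.692 kJ/s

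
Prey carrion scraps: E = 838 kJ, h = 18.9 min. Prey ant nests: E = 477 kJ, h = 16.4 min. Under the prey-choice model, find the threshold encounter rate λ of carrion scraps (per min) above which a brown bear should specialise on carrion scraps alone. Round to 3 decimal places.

0.101 per min

At the threshold, the rate on carrion scraps alone equals the profitability of ant nests: λ·838/(1 + λ·18.9) = 477/16.4 = 29.09.
Rearranging, λ(838 − 29.09×18.9) = 29.09, so λ = 29.09/288.3 = 0.1009 per min.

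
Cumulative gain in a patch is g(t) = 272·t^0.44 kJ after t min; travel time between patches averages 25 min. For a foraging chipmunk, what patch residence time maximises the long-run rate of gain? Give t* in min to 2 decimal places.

Maximise g(t)/(T+t): set derivative to zero → g'(t)(T+t) = g(t).
g'(t) = 0.44·272·t^-0.56. Setting 0.44·272·t^-0.56 = 272·t^0.44/(25+t) gives 0.44(25+t) = t, so 0.56·t = 0.44×25.
t* = 0.44×25/0.56 = 19.64 min.

19.64 min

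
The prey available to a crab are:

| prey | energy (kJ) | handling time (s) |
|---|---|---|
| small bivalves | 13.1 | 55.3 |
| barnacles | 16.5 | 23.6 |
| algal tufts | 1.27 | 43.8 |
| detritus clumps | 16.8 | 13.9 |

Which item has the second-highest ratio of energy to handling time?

In descending order of E/h:
detritus clumps: 16.8/13.9 = 1.21 kJ/s
barnacles: 16.5/23.6 = 0.699 kJ/s
small bivalves: 13.1/55.3 = 0.237 kJ/s
algal tufts: 1.27/43.8 = 0.029 kJ/s

barnacles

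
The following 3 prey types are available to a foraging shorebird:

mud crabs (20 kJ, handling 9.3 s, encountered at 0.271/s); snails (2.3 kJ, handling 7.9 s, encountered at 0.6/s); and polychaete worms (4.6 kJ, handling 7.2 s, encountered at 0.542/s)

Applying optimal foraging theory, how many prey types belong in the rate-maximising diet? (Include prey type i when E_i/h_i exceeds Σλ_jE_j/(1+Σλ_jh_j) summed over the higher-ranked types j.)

Profitabilities (E/h, kJ/s): mud crabs 2.15, polychaete worms 0.639, snails 0.291. Add prey in this order while the next type's profitability exceeds the intake rate on those already taken.
Rate on top 1: 1.54. polychaete worms: 0.639 < 1.54 → exclude; stop.
Optimal diet: mud crabs — 1 of 3 types.

1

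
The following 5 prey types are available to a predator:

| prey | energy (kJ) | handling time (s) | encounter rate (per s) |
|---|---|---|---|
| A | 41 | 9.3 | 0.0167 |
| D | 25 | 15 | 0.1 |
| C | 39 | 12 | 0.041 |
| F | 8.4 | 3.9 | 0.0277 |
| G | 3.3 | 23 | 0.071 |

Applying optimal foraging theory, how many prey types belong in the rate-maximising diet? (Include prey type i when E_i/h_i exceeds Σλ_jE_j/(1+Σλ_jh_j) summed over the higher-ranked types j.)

Profitabilities (E/h, kJ/s): A 4.41, C 3.25, F 2.15, D 1.67, G 0.143. Add prey in this order while the next type's profitability exceeds the intake rate on those already taken.
Rate on top 1: 0.5927. C: 3.25 > 0.5927 → include.
Rate on top 2: 1.386. F: 2.15 > 1.386 → include.
Rate on top 3: 1.434. D: 1.67 > 1.434 → include.
Rate on top 4: 1.541. G: 0.143 < 1.541 → exclude; stop.
Optimal diet: A, C, F, D — 4 of 5 types.

4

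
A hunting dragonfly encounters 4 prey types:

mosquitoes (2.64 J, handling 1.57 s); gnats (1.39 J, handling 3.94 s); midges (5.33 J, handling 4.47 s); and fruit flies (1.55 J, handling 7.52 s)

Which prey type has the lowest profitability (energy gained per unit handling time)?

In descending order of E/h:
mosquitoes: 2.64/1.57 = 1.68 J/s
midges: 5.33/4.47 = 1.19 J/s
gnats: 1.39/3.94 = 0.353 J/s
fruit flies: 1.55/7.52 = 0.206 J/s

fruit flies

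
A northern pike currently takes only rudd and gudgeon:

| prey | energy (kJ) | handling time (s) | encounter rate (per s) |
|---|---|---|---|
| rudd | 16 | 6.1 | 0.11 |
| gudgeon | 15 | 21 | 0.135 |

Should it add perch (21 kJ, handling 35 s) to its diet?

Intake rate on the current diet: R = (0.11×16 + 0.135×15) / (1 + 0.11×6.1 + 0.135×21) = 3.785/4.506 = 0.84 kJ/s.
perch: E/h = 21/35 = 0.6 kJ/s.
Since 0.6 < R, time spent handling perch is better spent searching.

No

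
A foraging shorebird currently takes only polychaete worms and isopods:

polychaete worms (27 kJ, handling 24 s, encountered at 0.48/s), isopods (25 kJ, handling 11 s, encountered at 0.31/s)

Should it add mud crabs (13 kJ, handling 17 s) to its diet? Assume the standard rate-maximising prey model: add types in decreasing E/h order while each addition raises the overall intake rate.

No

Current rate: (0.48×27 + 0.31×25)/(1 + 0.48×24 + 0.31×11) = 1.3 kJ/s.
mud crabs: E/h = 13/17 = 0.7647 kJ/s.
0.7647 < 1.3, so adding mud crabs would lower the average — exclude it.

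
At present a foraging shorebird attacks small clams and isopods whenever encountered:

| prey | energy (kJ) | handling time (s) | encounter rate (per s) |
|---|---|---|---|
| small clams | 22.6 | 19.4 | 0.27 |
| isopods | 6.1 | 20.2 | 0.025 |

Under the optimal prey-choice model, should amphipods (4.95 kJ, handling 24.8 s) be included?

Intake rate on the current diet: R = (0.27×22.6 + 0.025×6.1) / (1 + 0.27×19.4 + 0.025×20.2) = 6.255/6.743 = 0.9276 kJ/s.
Profitability of amphipods: 4.95/24.8 = 0.1996 kJ/s.
Since 0.1996 < R, time spent handling amphipods is better spent searching.

No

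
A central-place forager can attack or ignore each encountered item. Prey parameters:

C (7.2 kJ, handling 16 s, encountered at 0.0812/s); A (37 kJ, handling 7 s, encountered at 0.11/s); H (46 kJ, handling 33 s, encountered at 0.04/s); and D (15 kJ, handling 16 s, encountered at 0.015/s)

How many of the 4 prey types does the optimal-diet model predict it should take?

1

Rank by E/h (kJ/s): A 5.29, H 1.39, D 0.938, C 0.45. Include each in turn until the next type's E/h falls below the running intake rate.
Rate on top 1: 2.299. H: 1.39 < 2.299 → exclude; stop.
Optimal diet: A — 1 of 4 types.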